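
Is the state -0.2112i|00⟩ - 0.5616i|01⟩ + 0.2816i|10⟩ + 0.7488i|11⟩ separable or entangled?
Separable

Writing the state as a|00⟩ + b|01⟩ + c|10⟩ + d|11⟩, it is a product state iff ad − bc = 0.
Here (a, b, c, d) = (-0.2112i, -0.5616i, 0.2816i, 0.7488i): ad − bc = (-0.2112i)(0.7488i) − (-0.5616i)(0.2816i) = 0, so the state is separable.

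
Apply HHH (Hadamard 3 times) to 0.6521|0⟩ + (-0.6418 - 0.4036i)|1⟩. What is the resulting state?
(0.007283 - 0.2854i)|0⟩ + (0.9149 + 0.2854i)|1⟩

H² = I, so H^3 = H: a single Hadamard. With (a, b) = (0.6521, (-0.6418 - 0.4036i)), H gives ((a + b)/√2, (a − b)/√2) = ((0.007283 - 0.2854i), (0.9149 + 0.2854i)).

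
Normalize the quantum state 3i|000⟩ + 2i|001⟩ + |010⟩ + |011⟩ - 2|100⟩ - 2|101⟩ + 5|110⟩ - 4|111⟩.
0.375i|000⟩ + 0.25i|001⟩ + 0.125|010⟩ + 0.125|011⟩ - 0.25|100⟩ - 0.25|101⟩ + 0.625|110⟩ - 1/2|111⟩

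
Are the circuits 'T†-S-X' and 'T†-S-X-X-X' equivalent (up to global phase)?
Yes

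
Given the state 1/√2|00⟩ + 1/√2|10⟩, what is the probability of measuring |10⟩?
1/2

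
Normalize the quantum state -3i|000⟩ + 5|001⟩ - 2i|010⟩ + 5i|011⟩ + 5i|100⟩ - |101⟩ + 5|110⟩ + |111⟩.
-0.2798i|000⟩ + 0.4663|001⟩ - 0.1865i|010⟩ + 0.4663i|011⟩ + 0.4663i|100⟩ - 0.09325|101⟩ + 0.4663|110⟩ + 0.09325|111⟩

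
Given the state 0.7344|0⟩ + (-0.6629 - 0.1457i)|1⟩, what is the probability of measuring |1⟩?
0.4607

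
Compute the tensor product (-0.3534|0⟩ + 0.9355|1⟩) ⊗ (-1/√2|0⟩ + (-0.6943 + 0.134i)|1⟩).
0.2499|00⟩ + (0.2454 - 0.04736i)|01⟩ - 0.6615|10⟩ + (-0.6495 + 0.1254i)|11⟩

amp(|b₁b₂…⟩) = product of the factor amplitudes for bits b₁, b₂, …; only kets whose every factor amplitude is nonzero survive.
|00⟩: (-0.3534)(-1/√2) = 0.2499
|01⟩: (-0.3534)(-0.6943 + 0.134i) = (0.2454 - 0.04736i)
|10⟩: (0.9355)(-1/√2) = -0.6615
|11⟩: (0.9355)(-0.6943 + 0.134i) = (-0.6495 + 0.1254i)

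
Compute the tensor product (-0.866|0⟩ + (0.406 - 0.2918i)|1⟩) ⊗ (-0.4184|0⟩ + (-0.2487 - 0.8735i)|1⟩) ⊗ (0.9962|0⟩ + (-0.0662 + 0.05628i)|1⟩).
0.361|000⟩ + (-0.02399 + 0.02039i)|001⟩ + (0.2146 + 0.7536i)|010⟩ + (-0.05683 - 0.03796i)|011⟩ + (-0.1692 + 0.1216i)|100⟩ + (0.004374 - 0.01764i)|101⟩ + (-0.3545 - 0.281i)|110⟩ + (0.03943 - 0.001355i)|111⟩

amp(|b₁b₂…⟩) = product of the factor amplitudes for bits b₁, b₂, …; only kets whose every factor amplitude is nonzero survive.
|000⟩: (-0.866)(-0.4184)(0.9962) = 0.361
|001⟩: (-0.866)(-0.4184)(-0.0662 + 0.05628i) = (-0.02399 + 0.02039i)
|010⟩: (-0.866)(-0.2487 - 0.8735i)(0.9962) = (0.2146 + 0.7536i)
|011⟩: (-0.866)(-0.2487 - 0.8735i)(-0.0662 + 0.05628i) = (-0.05683 - 0.03796i)
|100⟩: (0.406 - 0.2918i)(-0.4184)(0.9962) = (-0.1692 + 0.1216i)
|101⟩: (0.406 - 0.2918i)(-0.4184)(-0.0662 + 0.05628i) = (0.004374 - 0.01764i)
|110⟩: (0.406 - 0.2918i)(-0.2487 - 0.8735i)(0.9962) = (-0.3545 - 0.281i)
|111⟩: (0.406 - 0.2918i)(-0.2487 - 0.8735i)(-0.0662 + 0.05628i) = (0.03943 - 0.001355i)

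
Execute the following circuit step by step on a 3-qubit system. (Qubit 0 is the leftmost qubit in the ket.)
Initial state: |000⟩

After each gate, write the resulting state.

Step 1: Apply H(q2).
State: 1/√2|000⟩ + 1/√2|001⟩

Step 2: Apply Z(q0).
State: 1/√2|000⟩ + 1/√2|001⟩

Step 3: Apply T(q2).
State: 1/√2|000⟩ + (1/2 + (1/2)i)|001⟩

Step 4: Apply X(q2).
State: (1/2 + (1/2)i)|000⟩ + 1/√2|001⟩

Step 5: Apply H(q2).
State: (0.8536 + (1/√8)i)|000⟩ + (-0.1464 + (1/√8)i)|001⟩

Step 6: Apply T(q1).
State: (0.8536 + (1/√8)i)|000⟩ + (-0.1464 + (1/√8)i)|001⟩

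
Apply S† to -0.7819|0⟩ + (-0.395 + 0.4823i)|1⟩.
-0.7819|0⟩ + (0.4823 + 0.395i)|1⟩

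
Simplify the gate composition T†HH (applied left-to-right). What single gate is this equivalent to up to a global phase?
T†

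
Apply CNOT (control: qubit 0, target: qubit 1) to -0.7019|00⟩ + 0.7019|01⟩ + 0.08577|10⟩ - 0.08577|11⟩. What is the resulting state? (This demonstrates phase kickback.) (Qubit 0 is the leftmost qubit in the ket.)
-0.7019|00⟩ + 0.7019|01⟩ - 0.08577|10⟩ + 0.08577|11⟩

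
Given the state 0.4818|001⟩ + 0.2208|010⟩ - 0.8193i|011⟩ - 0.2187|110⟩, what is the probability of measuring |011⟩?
0.6713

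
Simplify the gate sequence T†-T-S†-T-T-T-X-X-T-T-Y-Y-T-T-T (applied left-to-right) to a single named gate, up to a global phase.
S†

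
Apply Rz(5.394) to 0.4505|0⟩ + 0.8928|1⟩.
(-0.4067 - 0.1938i)|0⟩ + (-0.806 + 0.384i)|1⟩

Rz(5.394) = [[e^(−iθ/2), 0], [0, e^(iθ/2)]] with e^(±iθ/2) = cos(θ/2) ± i·sin(θ/2); θ = 5.394, cos(θ/2) ≈ -0.902786, sin(θ/2) ≈ 0.43009.
With a = amp(|0⟩) = 0.4505 and b = amp(|1⟩) = 0.8928:
new amp(|0⟩) = (-0.902786 - 0.43009i)·a = (-0.4067 - 0.1938i)
new amp(|1⟩) = (-0.902786 + 0.43009i)·b = (-0.806 + 0.384i)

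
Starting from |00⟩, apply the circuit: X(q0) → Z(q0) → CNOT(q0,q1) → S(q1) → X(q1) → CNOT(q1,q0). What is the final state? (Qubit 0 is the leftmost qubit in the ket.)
-i|10⟩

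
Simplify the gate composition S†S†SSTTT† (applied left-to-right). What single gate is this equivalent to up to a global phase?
T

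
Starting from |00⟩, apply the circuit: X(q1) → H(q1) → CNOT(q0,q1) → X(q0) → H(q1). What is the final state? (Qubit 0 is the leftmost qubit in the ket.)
|11⟩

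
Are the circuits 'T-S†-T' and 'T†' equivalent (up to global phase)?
No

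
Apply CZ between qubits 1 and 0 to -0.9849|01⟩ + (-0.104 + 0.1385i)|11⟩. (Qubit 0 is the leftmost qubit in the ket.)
-0.9849|01⟩ + (0.104 - 0.1385i)|11⟩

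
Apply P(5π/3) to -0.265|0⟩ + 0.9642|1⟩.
-0.265|0⟩ + (0.4821 - 0.835i)|1⟩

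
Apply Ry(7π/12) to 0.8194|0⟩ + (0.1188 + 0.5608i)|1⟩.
(0.4046 - 0.4449i)|0⟩ + (0.7224 + 0.3414i)|1⟩

Ry(7π/12) = [[cos(θ/2), −sin(θ/2)], [sin(θ/2), cos(θ/2)]]; θ = 7π/12, cos(θ/2) ≈ 0.608761, sin(θ/2) ≈ 0.793353.
With a = amp(|0⟩) = 0.8194 and b = amp(|1⟩) = (0.1188 + 0.5608i):
new amp(|0⟩) = (0.608761)·a + (-0.793353)·b = (0.4046 - 0.4449i)
new amp(|1⟩) = (0.793353)·a + (0.608761)·b = (0.7224 + 0.3414i)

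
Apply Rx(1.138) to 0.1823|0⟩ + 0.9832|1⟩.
(0.1536 - 0.5297i)|0⟩ + (0.8283 - 0.09822i)|1⟩

Rx(1.138) = [[cos(θ/2), −i·sin(θ/2)], [−i·sin(θ/2), cos(θ/2)]]; θ = 1.138, cos(θ/2) ≈ 0.84244, sin(θ/2) ≈ 0.53879.
With a = amp(|0⟩) = 0.1823 and b = amp(|1⟩) = 0.9832:
new amp(|0⟩) = (0.84244)·a + (-0.53879i)·b = (0.1536 - 0.5297i)
new amp(|1⟩) = (-0.53879i)·a + (0.84244)·b = (0.8283 - 0.09822i)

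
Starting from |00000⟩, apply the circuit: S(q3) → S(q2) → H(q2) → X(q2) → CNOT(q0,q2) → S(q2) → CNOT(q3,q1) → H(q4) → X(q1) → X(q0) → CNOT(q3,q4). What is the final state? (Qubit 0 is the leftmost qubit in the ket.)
1/2|11000⟩ + 1/2|11001⟩ + (1/2)i|11100⟩ + (1/2)i|11101⟩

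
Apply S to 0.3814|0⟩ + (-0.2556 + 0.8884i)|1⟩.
0.3814|0⟩ + (-0.8884 - 0.2556i)|1⟩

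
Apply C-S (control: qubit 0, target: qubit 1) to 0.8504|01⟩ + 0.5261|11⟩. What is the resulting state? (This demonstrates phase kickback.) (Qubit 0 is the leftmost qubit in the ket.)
0.8504|01⟩ + 0.5261i|11⟩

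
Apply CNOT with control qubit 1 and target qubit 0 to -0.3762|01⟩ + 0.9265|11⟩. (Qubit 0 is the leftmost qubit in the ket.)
0.9265|01⟩ - 0.3762|11⟩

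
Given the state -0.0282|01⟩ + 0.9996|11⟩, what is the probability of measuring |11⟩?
0.9992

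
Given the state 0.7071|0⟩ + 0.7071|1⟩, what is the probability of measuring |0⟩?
0.5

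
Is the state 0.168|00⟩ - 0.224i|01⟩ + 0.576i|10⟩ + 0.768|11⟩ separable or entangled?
Separable

Writing the state as a|00⟩ + b|01⟩ + c|10⟩ + d|11⟩, it is a product state iff ad − bc = 0.
Here (a, b, c, d) = (0.168, -0.224i, 0.576i, 0.768): ad − bc = (0.168)(0.768) − (-0.224i)(0.576i) = 0, so the state is separable.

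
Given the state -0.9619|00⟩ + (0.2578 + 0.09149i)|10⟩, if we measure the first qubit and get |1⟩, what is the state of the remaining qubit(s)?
(0.9424 + 0.3345i)|0⟩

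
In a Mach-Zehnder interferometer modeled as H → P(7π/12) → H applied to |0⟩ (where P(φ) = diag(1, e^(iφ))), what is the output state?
(0.3706 + 0.483i)|0⟩ + (0.6294 - 0.483i)|1⟩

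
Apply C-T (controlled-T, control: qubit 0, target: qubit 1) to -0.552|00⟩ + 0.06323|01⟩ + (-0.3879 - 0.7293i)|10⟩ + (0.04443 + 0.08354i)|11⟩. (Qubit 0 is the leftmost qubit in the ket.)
-0.552|00⟩ + 0.06323|01⟩ + (-0.3879 - 0.7293i)|10⟩ + (-0.02765 + 0.09049i)|11⟩

C-T leaves the control-|0⟩ kets |00⟩, |01⟩ unchanged and applies T to qubit 1 on the control-|1⟩ pair (|10⟩, |11⟩).
T = [[1, 0], [0, (1/√2 + (1/√2)i)]].
With a = amp(|10⟩) = (-0.3879 - 0.7293i) and b = amp(|11⟩) = (0.04443 + 0.08354i):
new amp(|10⟩) = (1)·a = (-0.3879 - 0.7293i)
new amp(|11⟩) = (1/√2 + (1/√2)i)·b = (-0.02765 + 0.09049i)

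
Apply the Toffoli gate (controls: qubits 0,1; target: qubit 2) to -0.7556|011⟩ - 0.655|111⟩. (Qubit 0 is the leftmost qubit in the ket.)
-0.7556|011⟩ - 0.655|110⟩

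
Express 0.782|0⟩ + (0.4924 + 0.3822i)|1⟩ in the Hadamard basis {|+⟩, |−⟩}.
(0.9011 + 0.2703i)|+⟩ + (0.2048 - 0.2703i)|−⟩

With |ψ⟩ = α|0⟩ + β|1⟩, the Hadamard-basis coefficients are ⟨+|ψ⟩ = (α + β)/√2 and ⟨−|ψ⟩ = (α − β)/√2.
Here α = 0.782, β = (0.4924 + 0.3822i): (α + β)/√2 = (0.9011 + 0.2703i), (α − β)/√2 = (0.2048 - 0.2703i).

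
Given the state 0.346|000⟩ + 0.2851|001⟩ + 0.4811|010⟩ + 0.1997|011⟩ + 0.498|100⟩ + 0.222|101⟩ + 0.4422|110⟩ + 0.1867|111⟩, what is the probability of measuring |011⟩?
0.03988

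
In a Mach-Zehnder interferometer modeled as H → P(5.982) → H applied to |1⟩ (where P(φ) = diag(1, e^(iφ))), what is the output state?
(0.02251 + 0.1483i)|0⟩ + (0.9775 - 0.1483i)|1⟩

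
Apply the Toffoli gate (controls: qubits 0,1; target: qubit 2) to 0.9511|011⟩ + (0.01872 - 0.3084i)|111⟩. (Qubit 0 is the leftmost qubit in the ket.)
0.9511|011⟩ + (0.01872 - 0.3084i)|110⟩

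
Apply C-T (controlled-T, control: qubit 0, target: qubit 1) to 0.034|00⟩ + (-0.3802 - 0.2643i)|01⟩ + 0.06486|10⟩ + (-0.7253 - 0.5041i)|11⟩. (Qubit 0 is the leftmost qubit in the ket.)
0.034|00⟩ + (-0.3802 - 0.2643i)|01⟩ + 0.06486|10⟩ + (-0.1564 - 0.8693i)|11⟩

C-T leaves the control-|0⟩ kets |00⟩, |01⟩ unchanged and applies T to qubit 1 on the control-|1⟩ pair (|10⟩, |11⟩).
T = [[1, 0], [0, (1/√2 + (1/√2)i)]].
With a = amp(|10⟩) = 0.06486 and b = amp(|11⟩) = (-0.7253 - 0.5041i):
new amp(|10⟩) = (1)·a = 0.06486
new amp(|11⟩) = (1/√2 + (1/√2)i)·b = (-0.1564 - 0.8693i)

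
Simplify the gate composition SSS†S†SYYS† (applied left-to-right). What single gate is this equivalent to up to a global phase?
I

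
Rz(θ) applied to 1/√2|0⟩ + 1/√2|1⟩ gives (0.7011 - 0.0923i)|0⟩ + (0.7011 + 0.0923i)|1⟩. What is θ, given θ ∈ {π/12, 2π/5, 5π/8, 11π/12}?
π/12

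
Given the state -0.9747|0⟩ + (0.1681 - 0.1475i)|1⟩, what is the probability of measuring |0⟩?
0.95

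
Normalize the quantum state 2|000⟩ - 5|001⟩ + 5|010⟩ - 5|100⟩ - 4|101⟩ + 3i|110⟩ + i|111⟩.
0.1952|000⟩ - 0.488|001⟩ + 0.488|010⟩ - 0.488|100⟩ - 0.3904|101⟩ + 0.2928i|110⟩ + 0.09759i|111⟩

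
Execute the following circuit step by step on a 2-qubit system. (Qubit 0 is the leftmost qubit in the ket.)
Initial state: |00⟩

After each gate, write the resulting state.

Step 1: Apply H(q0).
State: 1/√2|00⟩ + 1/√2|10⟩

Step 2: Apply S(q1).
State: 1/√2|00⟩ + 1/√2|10⟩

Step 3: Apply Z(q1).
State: 1/√2|00⟩ + 1/√2|10⟩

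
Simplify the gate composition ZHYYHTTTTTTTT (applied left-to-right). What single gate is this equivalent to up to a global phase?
Z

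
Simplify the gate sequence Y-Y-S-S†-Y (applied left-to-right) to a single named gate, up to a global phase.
Y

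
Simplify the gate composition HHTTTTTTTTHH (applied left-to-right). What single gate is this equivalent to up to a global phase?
I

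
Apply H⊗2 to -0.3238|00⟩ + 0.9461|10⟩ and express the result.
0.3112|00⟩ + 0.3112|01⟩ - 0.635|10⟩ - 0.635|11⟩

H⊗2 gives amp(|y⟩) = (1/2) Σ_x (−1)^(x·y) amp(|x⟩), where x·y is the number of positions in which both x and y have a 1.
|00⟩: (-0.3238 + 0.9461)/2 = 0.3112
|01⟩: (-0.3238 + 0.9461)/2 = 0.3112
|10⟩: (-0.3238 - 0.9461)/2 = -0.635
|11⟩: (-0.3238 - 0.9461)/2 = -0.635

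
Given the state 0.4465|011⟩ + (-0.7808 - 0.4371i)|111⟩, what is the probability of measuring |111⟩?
0.8007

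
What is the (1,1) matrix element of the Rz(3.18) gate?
(-0.0192 + 0.9998i)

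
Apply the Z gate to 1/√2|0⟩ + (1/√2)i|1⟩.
1/√2|0⟩ - (1/√2)i|1⟩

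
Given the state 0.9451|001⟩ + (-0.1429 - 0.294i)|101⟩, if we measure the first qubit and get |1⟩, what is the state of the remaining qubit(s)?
(-0.4372 - 0.8994i)|01⟩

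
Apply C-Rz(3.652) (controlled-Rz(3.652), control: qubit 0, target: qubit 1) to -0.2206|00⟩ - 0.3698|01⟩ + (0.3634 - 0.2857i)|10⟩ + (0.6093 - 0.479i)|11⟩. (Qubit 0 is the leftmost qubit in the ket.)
-0.2206|00⟩ - 0.3698|01⟩ + (-0.3682 - 0.2795i)|10⟩ + (0.3097 + 0.7105i)|11⟩

C-Rz(3.652) leaves the control-|0⟩ kets |00⟩, |01⟩ unchanged and applies Rz(3.652) to qubit 1 on the control-|1⟩ pair (|10⟩, |11⟩).
Rz(3.652) = [[e^(−iθ/2), 0], [0, e^(iθ/2)]] with e^(±iθ/2) = cos(θ/2) ± i·sin(θ/2); θ = 3.652, cos(θ/2) ≈ -0.252442, sin(θ/2) ≈ 0.967612.
With a = amp(|10⟩) = (0.3634 - 0.2857i) and b = amp(|11⟩) = (0.6093 - 0.479i):
new amp(|10⟩) = (-0.252442 - 0.967612i)·a = (-0.3682 - 0.2795i)
new amp(|11⟩) = (-0.252442 + 0.967612i)·b = (0.3097 + 0.7105i)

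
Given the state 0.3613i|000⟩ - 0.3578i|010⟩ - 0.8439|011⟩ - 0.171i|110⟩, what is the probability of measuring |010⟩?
0.128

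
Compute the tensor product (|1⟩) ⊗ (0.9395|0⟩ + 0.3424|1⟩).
0.9395|10⟩ + 0.3424|11⟩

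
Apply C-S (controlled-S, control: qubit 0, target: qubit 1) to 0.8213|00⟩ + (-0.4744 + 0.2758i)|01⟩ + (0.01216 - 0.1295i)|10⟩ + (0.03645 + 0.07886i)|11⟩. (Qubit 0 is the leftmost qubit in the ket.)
0.8213|00⟩ + (-0.4744 + 0.2758i)|01⟩ + (0.01216 - 0.1295i)|10⟩ + (-0.07886 + 0.03645i)|11⟩

C-S leaves the control-|0⟩ kets |00⟩, |01⟩ unchanged and applies S to qubit 1 on the control-|1⟩ pair (|10⟩, |11⟩).
S = [[1, 0], [0, i]].
With a = amp(|10⟩) = (0.01216 - 0.1295i) and b = amp(|11⟩) = (0.03645 + 0.07886i):
new amp(|10⟩) = (1)·a = (0.01216 - 0.1295i)
new amp(|11⟩) = (i)·b = (-0.07886 + 0.03645i)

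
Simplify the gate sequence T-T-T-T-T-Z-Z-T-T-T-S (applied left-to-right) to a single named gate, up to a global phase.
S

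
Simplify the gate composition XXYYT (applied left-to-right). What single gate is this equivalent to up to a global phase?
T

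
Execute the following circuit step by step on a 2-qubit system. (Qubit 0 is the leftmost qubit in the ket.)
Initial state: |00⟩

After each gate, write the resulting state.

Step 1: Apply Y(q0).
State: i|10⟩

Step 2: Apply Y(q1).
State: -|11⟩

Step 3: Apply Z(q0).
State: |11⟩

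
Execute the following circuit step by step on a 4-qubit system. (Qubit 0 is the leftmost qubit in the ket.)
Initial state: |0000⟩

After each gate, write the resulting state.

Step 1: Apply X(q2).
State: |0010⟩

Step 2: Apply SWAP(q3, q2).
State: |0001⟩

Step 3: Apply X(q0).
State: |1001⟩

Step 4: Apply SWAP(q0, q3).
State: |1001⟩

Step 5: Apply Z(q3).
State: -|1001⟩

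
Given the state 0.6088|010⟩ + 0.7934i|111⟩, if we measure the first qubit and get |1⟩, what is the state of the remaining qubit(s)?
i|11⟩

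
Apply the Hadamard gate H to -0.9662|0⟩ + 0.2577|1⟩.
-0.501|0⟩ - 0.8654|1⟩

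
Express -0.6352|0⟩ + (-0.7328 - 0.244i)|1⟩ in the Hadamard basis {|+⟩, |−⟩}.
(-0.9673 - 0.1725i)|+⟩ + (0.06901 + 0.1725i)|−⟩

With |ψ⟩ = α|0⟩ + β|1⟩, the Hadamard-basis coefficients are ⟨+|ψ⟩ = (α + β)/√2 and ⟨−|ψ⟩ = (α − β)/√2.
Here α = -0.6352, β = (-0.7328 - 0.244i): (α + β)/√2 = (-0.9673 - 0.1725i), (α − β)/√2 = (0.06901 + 0.1725i).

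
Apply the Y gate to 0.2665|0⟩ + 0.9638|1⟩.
-0.9638i|0⟩ + 0.2665i|1⟩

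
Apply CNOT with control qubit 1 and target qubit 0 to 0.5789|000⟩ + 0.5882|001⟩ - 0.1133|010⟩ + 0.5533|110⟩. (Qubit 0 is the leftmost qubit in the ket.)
0.5789|000⟩ + 0.5882|001⟩ + 0.5533|010⟩ - 0.1133|110⟩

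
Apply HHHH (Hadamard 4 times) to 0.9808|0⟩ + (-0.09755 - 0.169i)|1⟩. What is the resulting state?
0.9808|0⟩ + (-0.09755 - 0.169i)|1⟩

H² = I, so an even number of Hadamards cancels: H^4 = I and the state is unchanged.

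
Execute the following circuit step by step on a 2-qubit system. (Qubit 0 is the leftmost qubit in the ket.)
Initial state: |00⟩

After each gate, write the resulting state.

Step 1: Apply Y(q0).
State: i|10⟩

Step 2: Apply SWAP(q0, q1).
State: i|01⟩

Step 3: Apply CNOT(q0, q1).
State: i|01⟩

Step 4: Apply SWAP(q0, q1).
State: i|10⟩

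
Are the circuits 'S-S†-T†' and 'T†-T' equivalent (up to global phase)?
No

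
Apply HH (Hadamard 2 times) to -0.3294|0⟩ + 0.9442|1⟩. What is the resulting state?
-0.3294|0⟩ + 0.9442|1⟩

H² = I, so an even number of Hadamards cancels: H^2 = I and the state is unchanged.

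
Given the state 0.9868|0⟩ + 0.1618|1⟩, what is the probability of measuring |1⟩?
0.02618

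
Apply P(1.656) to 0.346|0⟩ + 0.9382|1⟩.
0.346|0⟩ + (-0.07984 + 0.9348i)|1⟩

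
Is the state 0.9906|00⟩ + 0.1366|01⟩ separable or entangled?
Separable

Writing the state as a|00⟩ + b|01⟩ + c|10⟩ + d|11⟩, it is a product state iff ad − bc = 0.
Here (a, b, c, d) = (0.9906, 0.1366, 0, 0): ad − bc = (0.9906)(0) − (0.1366)(0) = 0, so the state is separable.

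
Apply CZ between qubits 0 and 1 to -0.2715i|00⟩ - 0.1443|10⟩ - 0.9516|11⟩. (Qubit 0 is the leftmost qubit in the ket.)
-0.2715i|00⟩ - 0.1443|10⟩ + 0.9516|11⟩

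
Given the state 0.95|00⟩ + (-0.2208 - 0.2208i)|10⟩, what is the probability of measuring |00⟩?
0.9025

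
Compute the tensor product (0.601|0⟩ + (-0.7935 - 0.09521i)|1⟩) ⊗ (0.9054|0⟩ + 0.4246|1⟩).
0.5441|00⟩ + 0.2552|01⟩ + (-0.7184 - 0.0862i)|10⟩ + (-0.3369 - 0.04043i)|11⟩

amp(|b₁b₂…⟩) = product of the factor amplitudes for bits b₁, b₂, …; only kets whose every factor amplitude is nonzero survive.
|00⟩: (0.601)(0.9054) = 0.5441
|01⟩: (0.601)(0.4246) = 0.2552
|10⟩: (-0.7935 - 0.09521i)(0.9054) = (-0.7184 - 0.0862i)
|11⟩: (-0.7935 - 0.09521i)(0.4246) = (-0.3369 - 0.04043i)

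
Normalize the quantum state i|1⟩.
i|1⟩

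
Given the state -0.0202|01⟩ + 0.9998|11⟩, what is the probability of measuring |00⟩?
0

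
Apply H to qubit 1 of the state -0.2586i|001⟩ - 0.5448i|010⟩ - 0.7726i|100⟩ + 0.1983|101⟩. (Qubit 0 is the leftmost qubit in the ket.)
-0.3852i|000⟩ - 0.1829i|001⟩ + 0.3852i|010⟩ - 0.1829i|011⟩ - 0.5463i|100⟩ + 0.1402|101⟩ - 0.5463i|110⟩ + 0.1402|111⟩

H on qubit 1 mixes each pair of kets that differ only in qubit 1: amplitudes (a, b) of (|…0…⟩, |…1…⟩) become ((a + b)/√2, (a − b)/√2). Kets absent from the input have amplitude 0.
(|000⟩, |010⟩): (a, b) = (0, -0.5448i) → (-0.3852i, 0.3852i)
(|001⟩, |011⟩): (a, b) = (-0.2586i, 0) → (-0.1829i, -0.1829i)
(|100⟩, |110⟩): (a, b) = (-0.7726i, 0) → (-0.5463i, -0.5463i)
(|101⟩, |111⟩): (a, b) = (0.1983, 0) → (0.1402, 0.1402)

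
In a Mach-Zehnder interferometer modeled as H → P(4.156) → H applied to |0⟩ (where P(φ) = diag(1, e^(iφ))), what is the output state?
(0.2359 - 0.4246i)|0⟩ + (0.7641 + 0.4246i)|1⟩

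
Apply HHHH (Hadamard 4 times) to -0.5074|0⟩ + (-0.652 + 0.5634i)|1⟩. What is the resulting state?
-0.5074|0⟩ + (-0.652 + 0.5634i)|1⟩

H² = I, so an even number of Hadamards cancels: H^4 = I and the state is unchanged.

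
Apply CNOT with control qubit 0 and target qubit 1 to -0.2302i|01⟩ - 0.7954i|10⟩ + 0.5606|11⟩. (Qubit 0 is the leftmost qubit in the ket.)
-0.2302i|01⟩ + 0.5606|10⟩ - 0.7954i|11⟩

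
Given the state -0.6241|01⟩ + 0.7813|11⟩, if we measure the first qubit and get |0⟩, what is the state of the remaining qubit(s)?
-|1⟩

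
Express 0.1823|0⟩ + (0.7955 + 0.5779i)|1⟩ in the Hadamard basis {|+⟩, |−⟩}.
(0.6914 + 0.4086i)|+⟩ + (-0.4336 - 0.4086i)|−⟩

With |ψ⟩ = α|0⟩ + β|1⟩, the Hadamard-basis coefficients are ⟨+|ψ⟩ = (α + β)/√2 and ⟨−|ψ⟩ = (α − β)/√2.
Here α = 0.1823, β = (0.7955 + 0.5779i): (α + β)/√2 = (0.6914 + 0.4086i), (α − β)/√2 = (-0.4336 - 0.4086i).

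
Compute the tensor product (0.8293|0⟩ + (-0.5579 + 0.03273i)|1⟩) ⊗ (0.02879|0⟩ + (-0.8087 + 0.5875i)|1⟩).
0.02388|00⟩ + (-0.6707 + 0.4872i)|01⟩ + (-0.01606 + 0.0009423i)|10⟩ + (0.4319 - 0.3542i)|11⟩

amp(|b₁b₂…⟩) = product of the factor amplitudes for bits b₁, b₂, …; only kets whose every factor amplitude is nonzero survive.
|00⟩: (0.8293)(0.02879) = 0.02388
|01⟩: (0.8293)(-0.8087 + 0.5875i) = (-0.6707 + 0.4872i)
|10⟩: (-0.5579 + 0.03273i)(0.02879) = (-0.01606 + 0.0009423i)
|11⟩: (-0.5579 + 0.03273i)(-0.8087 + 0.5875i) = (0.4319 - 0.3542i)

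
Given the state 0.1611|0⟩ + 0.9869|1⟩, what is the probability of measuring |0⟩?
0.02595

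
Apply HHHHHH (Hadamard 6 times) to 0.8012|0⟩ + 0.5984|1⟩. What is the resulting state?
0.8012|0⟩ + 0.5984|1⟩

H² = I, so an even number of Hadamards cancels: H^6 = I and the state is unchanged.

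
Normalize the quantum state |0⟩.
|0⟩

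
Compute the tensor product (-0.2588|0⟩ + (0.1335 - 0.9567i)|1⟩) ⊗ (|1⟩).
-0.2588|01⟩ + (0.1335 - 0.9567i)|11⟩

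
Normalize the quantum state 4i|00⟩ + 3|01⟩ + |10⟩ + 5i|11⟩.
0.5601i|00⟩ + 0.4201|01⟩ + 0.14|10⟩ + 0.7001i|11⟩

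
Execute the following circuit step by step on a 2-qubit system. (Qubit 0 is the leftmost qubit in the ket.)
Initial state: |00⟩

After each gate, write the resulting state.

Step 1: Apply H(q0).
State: 1/√2|00⟩ + 1/√2|10⟩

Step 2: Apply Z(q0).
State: 1/√2|00⟩ - 1/√2|10⟩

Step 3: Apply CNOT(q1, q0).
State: 1/√2|00⟩ - 1/√2|10⟩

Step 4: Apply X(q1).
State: 1/√2|01⟩ - 1/√2|11⟩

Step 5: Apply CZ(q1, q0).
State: 1/√2|01⟩ + 1/√2|11⟩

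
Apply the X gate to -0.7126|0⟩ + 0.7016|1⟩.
0.7016|0⟩ - 0.7126|1⟩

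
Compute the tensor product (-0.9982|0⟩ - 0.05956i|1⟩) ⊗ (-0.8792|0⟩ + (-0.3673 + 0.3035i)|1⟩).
0.8776|00⟩ + (0.3666 - 0.303i)|01⟩ + 0.05237i|10⟩ + (0.01808 + 0.02188i)|11⟩

amp(|b₁b₂…⟩) = product of the factor amplitudes for bits b₁, b₂, …; only kets whose every factor amplitude is nonzero survive.
|00⟩: (-0.9982)(-0.8792) = 0.8776
|01⟩: (-0.9982)(-0.3673 + 0.3035i) = (0.3666 - 0.303i)
|10⟩: (-0.05956i)(-0.8792) = 0.05237i
|11⟩: (-0.05956i)(-0.3673 + 0.3035i) = (0.01808 + 0.02188i)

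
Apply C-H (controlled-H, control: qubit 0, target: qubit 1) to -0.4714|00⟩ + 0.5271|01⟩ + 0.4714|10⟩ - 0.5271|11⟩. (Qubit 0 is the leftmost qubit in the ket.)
-0.4714|00⟩ + 0.5271|01⟩ - 0.03939|10⟩ + 0.706|11⟩

C-H leaves the control-|0⟩ kets |00⟩, |01⟩ unchanged and applies H to qubit 1 on the control-|1⟩ pair (|10⟩, |11⟩).
H = [[1/√2, 1/√2], [1/√2, -1/√2]].
With a = amp(|10⟩) = 0.4714 and b = amp(|11⟩) = -0.5271:
new amp(|10⟩) = (1/√2)·a + (1/√2)·b = -0.03939
new amp(|11⟩) = (1/√2)·a + (-1/√2)·b = 0.706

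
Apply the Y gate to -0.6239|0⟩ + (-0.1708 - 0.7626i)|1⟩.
(-0.7626 + 0.1708i)|0⟩ - 0.6239i|1⟩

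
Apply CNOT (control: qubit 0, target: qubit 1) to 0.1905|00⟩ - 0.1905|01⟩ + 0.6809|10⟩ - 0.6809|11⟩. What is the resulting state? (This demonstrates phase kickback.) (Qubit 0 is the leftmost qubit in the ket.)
0.1905|00⟩ - 0.1905|01⟩ - 0.6809|10⟩ + 0.6809|11⟩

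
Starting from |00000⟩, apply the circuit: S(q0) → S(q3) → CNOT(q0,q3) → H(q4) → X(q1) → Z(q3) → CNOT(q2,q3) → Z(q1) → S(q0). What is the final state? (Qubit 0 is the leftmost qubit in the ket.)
-1/√2|01000⟩ - 1/√2|01001⟩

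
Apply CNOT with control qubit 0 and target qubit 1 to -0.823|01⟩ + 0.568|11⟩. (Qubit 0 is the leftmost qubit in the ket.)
-0.823|01⟩ + 0.568|10⟩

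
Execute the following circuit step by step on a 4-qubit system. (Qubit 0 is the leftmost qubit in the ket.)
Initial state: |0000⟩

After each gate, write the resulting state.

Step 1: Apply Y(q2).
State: i|0010⟩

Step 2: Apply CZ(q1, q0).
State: i|0010⟩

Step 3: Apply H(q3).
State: (1/√2)i|0010⟩ + (1/√2)i|0011⟩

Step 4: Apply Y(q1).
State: -1/√2|0110⟩ - 1/√2|0111⟩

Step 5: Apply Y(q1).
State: (1/√2)i|0010⟩ + (1/√2)i|0011⟩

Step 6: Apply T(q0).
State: (1/√2)i|0010⟩ + (1/√2)i|0011⟩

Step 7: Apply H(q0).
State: (1/2)i|0010⟩ + (1/2)i|0011⟩ + (1/2)i|1010⟩ + (1/2)i|1011⟩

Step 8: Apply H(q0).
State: (1/√2)i|0010⟩ + (1/√2)i|0011⟩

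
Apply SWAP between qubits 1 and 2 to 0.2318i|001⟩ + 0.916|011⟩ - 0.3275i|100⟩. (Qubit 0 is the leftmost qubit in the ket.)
0.2318i|010⟩ + 0.916|011⟩ - 0.3275i|100⟩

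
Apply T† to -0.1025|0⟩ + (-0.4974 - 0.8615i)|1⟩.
-0.1025|0⟩ + (-0.9609 - 0.2575i)|1⟩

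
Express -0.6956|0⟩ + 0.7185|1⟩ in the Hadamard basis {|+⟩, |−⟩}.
0.01619|+⟩ - 0.9999|−⟩

With |ψ⟩ = α|0⟩ + β|1⟩, the Hadamard-basis coefficients are ⟨+|ψ⟩ = (α + β)/√2 and ⟨−|ψ⟩ = (α − β)/√2.
Here α = -0.6956, β = 0.7185: (α + β)/√2 = 0.01619, (α − β)/√2 = -0.9999.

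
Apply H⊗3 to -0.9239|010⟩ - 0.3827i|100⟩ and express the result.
(-0.3266 - 0.1353i)|000⟩ + (-0.3266 - 0.1353i)|001⟩ + (0.3266 - 0.1353i)|010⟩ + (0.3266 - 0.1353i)|011⟩ + (-0.3266 + 0.1353i)|100⟩ + (-0.3266 + 0.1353i)|101⟩ + (0.3266 + 0.1353i)|110⟩ + (0.3266 + 0.1353i)|111⟩

H⊗3 gives amp(|y⟩) = (1/2√2) Σ_x (−1)^(x·y) amp(|x⟩), where x·y is the number of positions in which both x and y have a 1.
|000⟩: (-0.9239 - 0.3827i)/(2√2) = (-0.3266 - 0.1353i)
|001⟩: (-0.9239 - 0.3827i)/(2√2) = (-0.3266 - 0.1353i)
|010⟩: (0.9239 - 0.3827i)/(2√2) = (0.3266 - 0.1353i)
|011⟩: (0.9239 - 0.3827i)/(2√2) = (0.3266 - 0.1353i)
|100⟩: (-0.9239 + 0.3827i)/(2√2) = (-0.3266 + 0.1353i)
|101⟩: (-0.9239 + 0.3827i)/(2√2) = (-0.3266 + 0.1353i)
|110⟩: (0.9239 + 0.3827i)/(2√2) = (0.3266 + 0.1353i)
|111⟩: (0.9239 + 0.3827i)/(2√2) = (0.3266 + 0.1353i)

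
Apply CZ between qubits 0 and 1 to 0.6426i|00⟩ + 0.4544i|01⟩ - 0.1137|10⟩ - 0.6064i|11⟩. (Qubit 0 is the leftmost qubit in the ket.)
0.6426i|00⟩ + 0.4544i|01⟩ - 0.1137|10⟩ + 0.6064i|11⟩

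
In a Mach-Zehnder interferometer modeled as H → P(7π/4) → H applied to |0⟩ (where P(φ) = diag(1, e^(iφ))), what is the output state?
(0.8536 - (1/√8)i)|0⟩ + (0.1464 + (1/√8)i)|1⟩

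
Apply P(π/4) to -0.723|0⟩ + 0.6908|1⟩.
-0.723|0⟩ + (0.4885 + 0.4885i)|1⟩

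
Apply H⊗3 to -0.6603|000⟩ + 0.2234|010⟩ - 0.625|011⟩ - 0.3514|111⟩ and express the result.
-0.4997|000⟩ + 0.1907|001⟩ + 0.03277|010⟩ - 0.6576|011⟩ - 0.2512|100⟩ - 0.05774|101⟩ - 0.2157|110⟩ - 0.4092|111⟩

H⊗3 gives amp(|y⟩) = (1/2√2) Σ_x (−1)^(x·y) amp(|x⟩), where x·y is the number of positions in which both x and y have a 1.
|000⟩: (-0.6603 + 0.2234 - 0.625 - 0.3514)/(2√2) = -0.4997
|001⟩: (-0.6603 + 0.2234 + 0.625 + 0.3514)/(2√2) = 0.1907
|010⟩: (-0.6603 - 0.2234 + 0.625 + 0.3514)/(2√2) = 0.03277
|011⟩: (-0.6603 - 0.2234 - 0.625 - 0.3514)/(2√2) = -0.6576
|100⟩: (-0.6603 + 0.2234 - 0.625 + 0.3514)/(2√2) = -0.2512
|101⟩: (-0.6603 + 0.2234 + 0.625 - 0.3514)/(2√2) = -0.05774
|110⟩: (-0.6603 - 0.2234 + 0.625 - 0.3514)/(2√2) = -0.2157
|111⟩: (-0.6603 - 0.2234 - 0.625 + 0.3514)/(2√2) = -0.4092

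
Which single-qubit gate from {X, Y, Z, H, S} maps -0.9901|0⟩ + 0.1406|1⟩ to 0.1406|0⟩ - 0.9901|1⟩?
X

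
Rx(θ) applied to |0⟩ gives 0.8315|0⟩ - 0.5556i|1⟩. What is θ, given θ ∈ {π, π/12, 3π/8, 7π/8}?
3π/8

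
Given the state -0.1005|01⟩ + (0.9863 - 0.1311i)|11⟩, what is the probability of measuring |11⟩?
0.99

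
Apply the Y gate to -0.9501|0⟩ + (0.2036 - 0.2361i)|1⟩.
(-0.2361 - 0.2036i)|0⟩ - 0.9501i|1⟩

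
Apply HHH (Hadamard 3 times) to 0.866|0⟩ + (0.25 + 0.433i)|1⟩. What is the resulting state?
(0.7891 + 0.3062i)|0⟩ + (0.4356 - 0.3062i)|1⟩

H² = I, so H^3 = H: a single Hadamard. With (a, b) = (0.866, (0.25 + 0.433i)), H gives ((a + b)/√2, (a − b)/√2) = ((0.7891 + 0.3062i), (0.4356 - 0.3062i)).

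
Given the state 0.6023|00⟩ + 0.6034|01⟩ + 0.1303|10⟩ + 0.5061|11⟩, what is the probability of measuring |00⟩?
0.3628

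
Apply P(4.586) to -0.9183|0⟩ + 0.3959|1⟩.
-0.9183|0⟩ + (-0.0499 - 0.3927i)|1⟩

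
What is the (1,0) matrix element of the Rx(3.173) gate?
-0.9999i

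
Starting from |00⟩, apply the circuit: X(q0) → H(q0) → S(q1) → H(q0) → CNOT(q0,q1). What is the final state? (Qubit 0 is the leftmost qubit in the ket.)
|11⟩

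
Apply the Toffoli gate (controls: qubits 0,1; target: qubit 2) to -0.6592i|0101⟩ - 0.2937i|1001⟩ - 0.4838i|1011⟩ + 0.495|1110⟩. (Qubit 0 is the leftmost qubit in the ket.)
-0.6592i|0101⟩ - 0.2937i|1001⟩ - 0.4838i|1011⟩ + 0.495|1100⟩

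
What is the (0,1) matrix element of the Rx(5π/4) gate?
-0.9239i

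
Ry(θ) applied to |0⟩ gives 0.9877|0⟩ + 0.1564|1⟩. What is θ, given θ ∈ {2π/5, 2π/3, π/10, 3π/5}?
π/10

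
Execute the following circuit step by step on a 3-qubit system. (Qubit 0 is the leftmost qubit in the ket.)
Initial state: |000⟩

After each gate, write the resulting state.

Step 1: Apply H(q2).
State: 1/√2|000⟩ + 1/√2|001⟩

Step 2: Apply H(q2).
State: |000⟩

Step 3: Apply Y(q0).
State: i|100⟩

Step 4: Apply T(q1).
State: i|100⟩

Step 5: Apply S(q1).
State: i|100⟩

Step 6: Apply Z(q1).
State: i|100⟩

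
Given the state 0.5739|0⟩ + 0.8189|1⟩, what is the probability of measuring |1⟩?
0.6706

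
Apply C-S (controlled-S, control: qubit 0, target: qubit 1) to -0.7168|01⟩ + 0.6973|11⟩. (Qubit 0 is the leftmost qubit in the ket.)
-0.7168|01⟩ + 0.6973i|11⟩

C-S leaves the control-|0⟩ kets |00⟩, |01⟩ unchanged and applies S to qubit 1 on the control-|1⟩ pair (|10⟩, |11⟩).
S = [[1, 0], [0, i]].
With a = amp(|10⟩) = 0 and b = amp(|11⟩) = 0.6973:
new amp(|10⟩) = (1)·a = 0
new amp(|11⟩) = (i)·b = 0.6973i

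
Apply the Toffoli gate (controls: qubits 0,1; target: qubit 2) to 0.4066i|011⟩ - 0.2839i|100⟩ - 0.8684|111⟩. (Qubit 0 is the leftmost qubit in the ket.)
0.4066i|011⟩ - 0.2839i|100⟩ - 0.8684|110⟩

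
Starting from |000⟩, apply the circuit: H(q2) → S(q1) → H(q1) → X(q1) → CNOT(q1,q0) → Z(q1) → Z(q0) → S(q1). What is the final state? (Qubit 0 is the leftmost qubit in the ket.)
1/2|000⟩ + 1/2|001⟩ + (1/2)i|110⟩ + (1/2)i|111⟩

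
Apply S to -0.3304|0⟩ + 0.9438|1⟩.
-0.3304|0⟩ + 0.9438i|1⟩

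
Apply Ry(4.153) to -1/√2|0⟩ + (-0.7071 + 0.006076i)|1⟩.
(0.9611 - 0.005315i)|0⟩ + (-0.2761 - 0.002943i)|1⟩

Ry(4.153) = [[cos(θ/2), −sin(θ/2)], [sin(θ/2), cos(θ/2)]]; θ = 4.153, cos(θ/2) ≈ -0.484423, sin(θ/2) ≈ 0.874834.
With a = amp(|0⟩) = -1/√2 and b = amp(|1⟩) = (-0.7071 + 0.006076i):
new amp(|0⟩) = (-0.484423)·a + (-0.874834)·b = (0.9611 - 0.005315i)
new amp(|1⟩) = (0.874834)·a + (-0.484423)·b = (-0.2761 - 0.002943i)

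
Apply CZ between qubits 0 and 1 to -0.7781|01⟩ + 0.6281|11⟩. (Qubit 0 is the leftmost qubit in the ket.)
-0.7781|01⟩ - 0.6281|11⟩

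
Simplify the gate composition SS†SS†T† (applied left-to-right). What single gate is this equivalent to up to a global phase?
T†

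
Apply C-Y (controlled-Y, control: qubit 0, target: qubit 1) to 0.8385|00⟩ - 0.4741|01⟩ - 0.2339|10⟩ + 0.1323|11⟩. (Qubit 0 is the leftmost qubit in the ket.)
0.8385|00⟩ - 0.4741|01⟩ - 0.1323i|10⟩ - 0.2339i|11⟩

C-Y leaves the control-|0⟩ kets |00⟩, |01⟩ unchanged and applies Y to qubit 1 on the control-|1⟩ pair (|10⟩, |11⟩).
Y = [[0, -i], [i, 0]].
With a = amp(|10⟩) = -0.2339 and b = amp(|11⟩) = 0.1323:
new amp(|10⟩) = (-i)·b = -0.1323i
new amp(|11⟩) = (i)·a = -0.2339i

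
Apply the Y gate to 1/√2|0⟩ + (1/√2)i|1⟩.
1/√2|0⟩ + (1/√2)i|1⟩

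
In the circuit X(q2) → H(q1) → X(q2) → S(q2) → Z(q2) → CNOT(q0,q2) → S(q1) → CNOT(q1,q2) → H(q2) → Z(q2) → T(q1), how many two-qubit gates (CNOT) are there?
2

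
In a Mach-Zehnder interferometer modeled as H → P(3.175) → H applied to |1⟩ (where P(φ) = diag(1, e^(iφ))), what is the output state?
(0.9997 + 0.0167i)|0⟩ + (0.000279 - 0.0167i)|1⟩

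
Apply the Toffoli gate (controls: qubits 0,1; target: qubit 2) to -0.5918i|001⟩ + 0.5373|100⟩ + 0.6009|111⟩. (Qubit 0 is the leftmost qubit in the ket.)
-0.5918i|001⟩ + 0.5373|100⟩ + 0.6009|110⟩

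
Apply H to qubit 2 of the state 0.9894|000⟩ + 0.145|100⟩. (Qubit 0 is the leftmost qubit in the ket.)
0.6996|000⟩ + 0.6996|001⟩ + 0.1025|100⟩ + 0.1025|101⟩

H on qubit 2 mixes each pair of kets that differ only in qubit 2: amplitudes (a, b) of (|…0…⟩, |…1…⟩) become ((a + b)/√2, (a − b)/√2). Kets absent from the input have amplitude 0.
(|000⟩, |001⟩): (a, b) = (0.9894, 0) → (0.6996, 0.6996)
(|100⟩, |101⟩): (a, b) = (0.145, 0) → (0.1025, 0.1025)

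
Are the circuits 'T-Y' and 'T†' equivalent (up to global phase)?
No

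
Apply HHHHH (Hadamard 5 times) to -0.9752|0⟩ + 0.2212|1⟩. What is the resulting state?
-0.5332|0⟩ - 0.846|1⟩

H² = I, so H^5 = H: a single Hadamard. With (a, b) = (-0.9752, 0.2212), H gives ((a + b)/√2, (a − b)/√2) = (-0.5332, -0.846).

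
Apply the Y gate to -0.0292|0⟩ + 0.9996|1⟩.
-0.9996i|0⟩ - 0.0292i|1⟩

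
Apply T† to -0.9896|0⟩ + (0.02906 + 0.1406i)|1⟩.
-0.9896|0⟩ + (0.12 + 0.07887i)|1⟩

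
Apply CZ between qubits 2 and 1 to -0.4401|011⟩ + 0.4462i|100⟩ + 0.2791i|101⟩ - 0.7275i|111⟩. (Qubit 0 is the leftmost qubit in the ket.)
0.4401|011⟩ + 0.4462i|100⟩ + 0.2791i|101⟩ + 0.7275i|111⟩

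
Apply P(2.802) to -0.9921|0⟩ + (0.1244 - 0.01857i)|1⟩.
-0.9921|0⟩ + (-0.1111 + 0.05895i)|1⟩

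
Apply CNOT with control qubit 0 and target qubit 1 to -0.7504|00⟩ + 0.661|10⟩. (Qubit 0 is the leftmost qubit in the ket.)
-0.7504|00⟩ + 0.661|11⟩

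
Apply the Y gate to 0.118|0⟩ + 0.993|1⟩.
-0.993i|0⟩ + 0.118i|1⟩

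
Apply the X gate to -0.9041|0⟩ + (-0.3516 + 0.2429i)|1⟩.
(-0.3516 + 0.2429i)|0⟩ - 0.9041|1⟩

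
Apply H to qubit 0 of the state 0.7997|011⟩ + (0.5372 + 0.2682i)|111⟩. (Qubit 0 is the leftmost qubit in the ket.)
(0.9453 + 0.1896i)|011⟩ + (0.1856 - 0.1896i)|111⟩

H on qubit 0 mixes each pair of kets that differ only in qubit 0: amplitudes (a, b) of (|…0…⟩, |…1…⟩) become ((a + b)/√2, (a − b)/√2). Kets absent from the input have amplitude 0.
(|011⟩, |111⟩): (a, b) = (0.7997, (0.5372 + 0.2682i)) → ((0.9453 + 0.1896i), (0.1856 - 0.1896i))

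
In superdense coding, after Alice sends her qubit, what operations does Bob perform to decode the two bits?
CNOT (Alice's qubit controls Bob's), then H on Alice's qubit, then measure both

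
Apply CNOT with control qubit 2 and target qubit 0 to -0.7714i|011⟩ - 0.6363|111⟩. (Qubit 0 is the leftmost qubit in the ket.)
-0.6363|011⟩ - 0.7714i|111⟩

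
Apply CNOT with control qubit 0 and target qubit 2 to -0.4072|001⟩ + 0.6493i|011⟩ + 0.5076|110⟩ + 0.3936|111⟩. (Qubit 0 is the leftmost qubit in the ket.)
-0.4072|001⟩ + 0.6493i|011⟩ + 0.3936|110⟩ + 0.5076|111⟩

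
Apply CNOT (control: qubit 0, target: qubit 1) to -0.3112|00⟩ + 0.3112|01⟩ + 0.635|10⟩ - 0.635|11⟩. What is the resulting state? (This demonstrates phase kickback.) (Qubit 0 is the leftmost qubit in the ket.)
-0.3112|00⟩ + 0.3112|01⟩ - 0.635|10⟩ + 0.635|11⟩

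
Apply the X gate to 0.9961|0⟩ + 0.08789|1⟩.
0.08789|0⟩ + 0.9961|1⟩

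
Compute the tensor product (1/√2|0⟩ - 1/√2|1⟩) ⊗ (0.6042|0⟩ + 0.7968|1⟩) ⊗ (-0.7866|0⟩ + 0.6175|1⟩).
-0.3361|000⟩ + 0.2638|001⟩ - 0.4432|010⟩ + 0.3479|011⟩ + 0.3361|100⟩ - 0.2638|101⟩ + 0.4432|110⟩ - 0.3479|111⟩

amp(|b₁b₂…⟩) = product of the factor amplitudes for bits b₁, b₂, …; only kets whose every factor amplitude is nonzero survive.
|000⟩: (1/√2)(0.6042)(-0.7866) = -0.3361
|001⟩: (1/√2)(0.6042)(0.6175) = 0.2638
|010⟩: (1/√2)(0.7968)(-0.7866) = -0.4432
|011⟩: (1/√2)(0.7968)(0.6175) = 0.3479
|100⟩: (-1/√2)(0.6042)(-0.7866) = 0.3361
|101⟩: (-1/√2)(0.6042)(0.6175) = -0.2638
|110⟩: (-1/√2)(0.7968)(-0.7866) = 0.4432
|111⟩: (-1/√2)(0.7968)(0.6175) = -0.3479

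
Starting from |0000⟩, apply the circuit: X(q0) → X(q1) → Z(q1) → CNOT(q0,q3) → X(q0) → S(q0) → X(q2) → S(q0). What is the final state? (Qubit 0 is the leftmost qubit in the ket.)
-|0111⟩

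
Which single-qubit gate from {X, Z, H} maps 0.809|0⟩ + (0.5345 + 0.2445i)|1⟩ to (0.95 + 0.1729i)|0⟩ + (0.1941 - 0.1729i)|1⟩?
H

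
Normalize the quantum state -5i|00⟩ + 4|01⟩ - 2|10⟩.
-0.7454i|00⟩ + 0.5963|01⟩ - 0.2981|10⟩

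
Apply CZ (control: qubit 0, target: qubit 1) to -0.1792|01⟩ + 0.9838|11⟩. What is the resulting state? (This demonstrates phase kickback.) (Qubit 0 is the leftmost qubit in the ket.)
-0.1792|01⟩ - 0.9838|11⟩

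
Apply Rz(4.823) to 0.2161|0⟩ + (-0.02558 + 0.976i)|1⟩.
(-0.161 - 0.1441i)|0⟩ + (-0.6319 - 0.7443i)|1⟩

Rz(4.823) = [[e^(−iθ/2), 0], [0, e^(iθ/2)]] with e^(±iθ/2) = cos(θ/2) ± i·sin(θ/2); θ = 4.823, cos(θ/2) ≈ -0.745113, sin(θ/2) ≈ 0.666939.
With a = amp(|0⟩) = 0.2161 and b = amp(|1⟩) = (-0.02558 + 0.976i):
new amp(|0⟩) = (-0.745113 - 0.666939i)·a = (-0.161 - 0.1441i)
new amp(|1⟩) = (-0.745113 + 0.666939i)·b = (-0.6319 - 0.7443i)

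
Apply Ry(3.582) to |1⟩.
-0.9759|0⟩ - 0.2184|1⟩

Ry(3.582) = [[cos(θ/2), −sin(θ/2)], [sin(θ/2), cos(θ/2)]]; θ = 3.582, cos(θ/2) ≈ -0.218428, sin(θ/2) ≈ 0.975853.
With a = amp(|0⟩) = 0 and b = amp(|1⟩) = 1:
new amp(|0⟩) = (-0.218428)·a + (-0.975853)·b = -0.9759
new amp(|1⟩) = (0.975853)·a + (-0.218428)·b = -0.2184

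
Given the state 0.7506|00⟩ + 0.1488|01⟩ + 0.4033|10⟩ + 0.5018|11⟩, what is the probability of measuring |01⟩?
0.02214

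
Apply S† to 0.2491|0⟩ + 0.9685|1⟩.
0.2491|0⟩ - 0.9685i|1⟩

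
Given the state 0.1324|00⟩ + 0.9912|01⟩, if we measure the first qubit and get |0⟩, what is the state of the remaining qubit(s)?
0.1324|0⟩ + 0.9912|1⟩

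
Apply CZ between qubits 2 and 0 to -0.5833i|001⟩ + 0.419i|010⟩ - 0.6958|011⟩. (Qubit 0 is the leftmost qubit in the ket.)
-0.5833i|001⟩ + 0.419i|010⟩ - 0.6958|011⟩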